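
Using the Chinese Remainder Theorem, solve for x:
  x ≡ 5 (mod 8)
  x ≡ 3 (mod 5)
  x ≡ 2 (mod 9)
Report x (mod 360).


Moduli 8, 5, 9 are pairwise coprime; by CRT there is a unique solution modulo M = 8 · 5 · 9 = 360.
Solve pairwise, accumulating the modulus:
  Start with x ≡ 5 (mod 8).
  Combine with x ≡ 3 (mod 5): since gcd(8, 5) = 1, we get a unique residue mod 40.
    Write x = 5 + 8·t and substitute into x ≡ 3 (mod 5): 8·t ≡ 3 − 5 = -2 (mod 5).
    Reduce coefficients mod 5: 3·t ≡ 3 (mod 5).
    The inverse of 3 mod 5 is 2 (since 3·2 = 6 = 1·5 + 1), so t ≡ 2·3 = 6 ≡ 1 (mod 5).
    Then x = 5 + 8·1 = 13, valid modulo lcm(8, 5) = 40: x ≡ 13 (mod 40).
  Combine with x ≡ 2 (mod 9): since gcd(40, 9) = 1, we get a unique residue mod 360.
    Write x = 13 + 40·t and substitute into x ≡ 2 (mod 9): 40·t ≡ 2 − 13 = -11 (mod 9).
    Reduce coefficients mod 9: 4·t ≡ 7 (mod 9).
    The inverse of 4 mod 9 is 7 (since 4·7 = 28 = 3·9 + 1), so t ≡ 7·7 = 49 ≡ 4 (mod 9).
    Then x = 13 + 40·4 = 173, valid modulo lcm(40, 9) = 360: x ≡ 173 (mod 360).
Verify: 173 mod 8 = 5 ✓, 173 mod 5 = 3 ✓, 173 mod 9 = 2 ✓.

x ≡ 173 (mod 360).


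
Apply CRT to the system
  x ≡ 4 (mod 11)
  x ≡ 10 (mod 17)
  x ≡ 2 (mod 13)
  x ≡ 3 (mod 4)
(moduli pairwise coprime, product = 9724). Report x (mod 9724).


Product of moduli M = 11 · 17 · 13 · 4 = 9724.
Merge one congruence at a time:
  Start: x ≡ 4 (mod 11).
  Combine with x ≡ 10 (mod 17); new modulus lcm = 187.
    Write x = 4 + 11·t and substitute into x ≡ 10 (mod 17): 11·t ≡ 10 − 4 = 6 (mod 17).
    The inverse of 11 mod 17 is 14 (since 11·14 = 154 = 9·17 + 1), so t ≡ 14·6 = 84 ≡ 16 (mod 17).
    Then x = 4 + 11·16 = 180, valid modulo lcm(11, 17) = 187: x ≡ 180 (mod 187).
  Combine with x ≡ 2 (mod 13); new modulus lcm = 2431.
    Write x = 180 + 187·t and substitute into x ≡ 2 (mod 13): 187·t ≡ 2 − 180 = -178 (mod 13).
    Reduce coefficients mod 13: 5·t ≡ 4 (mod 13).
    The inverse of 5 mod 13 is 8 (since 5·8 = 40 = 3·13 + 1), so t ≡ 8·4 = 32 ≡ 6 (mod 13).
    Then x = 180 + 187·6 = 1302, valid modulo lcm(187, 13) = 2431: x ≡ 1302 (mod 2431).
  Combine with x ≡ 3 (mod 4); new modulus lcm = 9724.
    Write x = 1302 + 2431·t and substitute into x ≡ 3 (mod 4): 2431·t ≡ 3 − 1302 = -1299 (mod 4).
    Reduce coefficients mod 4: 3·t ≡ 1 (mod 4).
    The inverse of 3 mod 4 is 3 (since 3·3 = 9 = 2·4 + 1), so t ≡ 3·1 = 3 ≡ 3 (mod 4).
    Then x = 1302 + 2431·3 = 8595, valid modulo lcm(2431, 4) = 9724: x ≡ 8595 (mod 9724).
Verify against each original: 8595 mod 11 = 4, 8595 mod 17 = 10, 8595 mod 13 = 2, 8595 mod 4 = 3.

x ≡ 8595 (mod 9724).


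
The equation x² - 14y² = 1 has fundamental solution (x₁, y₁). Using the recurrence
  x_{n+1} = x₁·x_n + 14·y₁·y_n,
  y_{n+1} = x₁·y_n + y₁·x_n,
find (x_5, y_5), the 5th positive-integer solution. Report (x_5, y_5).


Step 1: Find the fundamental solution (x₁, y₁) of x² - 14y² = 1.
  Expand √14 as a continued fraction. a₀ = ⌊√14⌋ = 3; iterate m_{k+1} = d_k·a_k − m_k, d_{k+1} = (14 − m_{k+1}²)/d_k, a_{k+1} = ⌊(a₀ + m_{k+1})/d_{k+1}⌋ (starting m₀ = 0, d₀ = 1), with convergents p_k = a_k·p_{k-1} + p_{k-2}, q_k = a_k·q_{k-1} + q_{k-2} (p₋₁ = 1, q₋₁ = 0):
  k = 0: a₀ = 3; p₀/q₀ = 3/1; p₀² − 14·q₀² = 9 − 14 = -5.
  k = 1: m = 3, d = 5, a = ⌊(3 + 3)/5⌋ = 1; p/q = (1·3 + 1)/(1·1 + 0) = 4/1; p² − 14·q² = 16 − 14 = 2.
  k = 2: m = 2, d = 2, a = ⌊(3 + 2)/2⌋ = 2; p/q = (2·4 + 3)/(2·1 + 1) = 11/3; p² − 14·q² = 121 − 126 = -5.
  k = 3: m = 2, d = 5, a = ⌊(3 + 2)/5⌋ = 1; p/q = (1·11 + 4)/(1·3 + 1) = 15/4; p² − 14·q² = 225 − 224 = 1.
  The first convergent with p² − 14·q² = 1 gives the fundamental solution (x₁, y₁) = (15, 4).
Step 2: Apply the recurrence (x_{n+1}, y_{n+1}) = (x₁x_n + 14y₁y_n, x₁y_n + y₁x_n) repeatedly.
  From (x_1, y_1) = (15, 4): x_2 = 15·15 + 14·4·4 = 449; y_2 = 15·4 + 4·15 = 120.
  From (x_2, y_2) = (449, 120): x_3 = 15·449 + 14·4·120 = 13455; y_3 = 15·120 + 4·449 = 3596.
  From (x_3, y_3) = (13455, 3596): x_4 = 15·13455 + 14·4·3596 = 403201; y_4 = 15·3596 + 4·13455 = 107760.
  From (x_4, y_4) = (403201, 107760): x_5 = 15·403201 + 14·4·107760 = 12082575; y_5 = 15·107760 + 4·403201 = 3229204.
Step 3: Verify x_5² - 14·y_5² = 145988618630625 - 145988618630624 = 1 (should be 1). ✓

(x_1, y_1) = (15, 4); (x_5, y_5) = (12082575, 3229204).


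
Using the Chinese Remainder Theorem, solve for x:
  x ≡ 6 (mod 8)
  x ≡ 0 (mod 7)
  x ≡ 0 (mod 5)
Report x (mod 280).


Moduli 8, 7, 5 are pairwise coprime; by CRT there is a unique solution modulo M = 8 · 7 · 5 = 280.
Solve pairwise, accumulating the modulus:
  Start with x ≡ 6 (mod 8).
  Combine with x ≡ 0 (mod 7): since gcd(8, 7) = 1, we get a unique residue mod 56.
    Write x = 6 + 8·t and substitute into x ≡ 0 (mod 7): 8·t ≡ 0 − 6 = -6 (mod 7).
    Reduce coefficients mod 7: 1·t ≡ 1 (mod 7).
    So t ≡ 1 (mod 7).
    Then x = 6 + 8·1 = 14, valid modulo lcm(8, 7) = 56: x ≡ 14 (mod 56).
  Combine with x ≡ 0 (mod 5): since gcd(56, 5) = 1, we get a unique residue mod 280.
    Write x = 14 + 56·t and substitute into x ≡ 0 (mod 5): 56·t ≡ 0 − 14 = -14 (mod 5).
    Reduce coefficients mod 5: 1·t ≡ 1 (mod 5).
    So t ≡ 1 (mod 5).
    Then x = 14 + 56·1 = 70, valid modulo lcm(56, 5) = 280: x ≡ 70 (mod 280).
Verify: 70 mod 8 = 6 ✓, 70 mod 7 = 0 ✓, 70 mod 5 = 0 ✓.

x ≡ 70 (mod 280).


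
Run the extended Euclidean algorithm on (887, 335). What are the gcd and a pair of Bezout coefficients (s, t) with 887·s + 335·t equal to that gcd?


Euclidean algorithm on (887, 335) — divide until remainder is 0:
  887 = 2 · 335 + 217
  335 = 1 · 217 + 118
  217 = 1 · 118 + 99
  118 = 1 · 99 + 19
  99 = 5 · 19 + 4
  19 = 4 · 4 + 3
  4 = 1 · 3 + 1
  3 = 3 · 1 + 0
gcd(887, 335) = 1.
Track Bezout coefficients alongside the remainders: start with r₀ = 887 = a·1 + b·0 (s = 1, t = 0) and r₁ = 335 = a·0 + b·1 (s = 0, t = 1); each new remainder r_{k+1} = r_{k-1} − q_k·r_k inherits s_{k+1} = s_{k-1} − q_k·s_k, t_{k+1} = t_{k-1} − q_k·t_k, so r_k = a·s_k + b·t_k at every step:
  q = 2: r = 217, s = 1 − 2·0 = 1, t = 0 − 2·1 = -2  (check: 887·1 + 335·(-2) = 217)
  q = 1: r = 118, s = 0 − 1·1 = -1, t = 1 − 1·(-2) = 3  (check: 887·(-1) + 335·3 = 118)
  q = 1: r = 99, s = 1 − 1·(-1) = 2, t = -2 − 1·3 = -5  (check: 887·2 + 335·(-5) = 99)
  q = 1: r = 19, s = -1 − 1·2 = -3, t = 3 − 1·(-5) = 8  (check: 887·(-3) + 335·8 = 19)
  q = 5: r = 4, s = 2 − 5·(-3) = 17, t = -5 − 5·8 = -45  (check: 887·17 + 335·(-45) = 4)
  q = 4: r = 3, s = -3 − 4·17 = -71, t = 8 − 4·(-45) = 188  (check: 887·(-71) + 335·188 = 3)
  q = 1: r = 1, s = 17 − 1·(-71) = 88, t = -45 − 1·188 = -233  (check: 887·88 + 335·(-233) = 1)
The row with r = 1 (the gcd) gives the Bezout coefficients s = 88, t = -233.
Result: 887 · (88) + 335 · (-233) = 1.

gcd(887, 335) = 1; s = 88, t = -233 (check: 887·88 + 335·(-233) = 1).


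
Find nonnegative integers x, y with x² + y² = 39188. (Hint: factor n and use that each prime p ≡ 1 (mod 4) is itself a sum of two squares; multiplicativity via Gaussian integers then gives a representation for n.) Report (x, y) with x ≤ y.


Step 1: Factor n = 39188 = 2^2 · 97 · 101.
Step 2: Check the mod-4 condition on each prime factor: 2 = 2 (special); 97 ≡ 1 (mod 4), exponent 1; 101 ≡ 1 (mod 4), exponent 1.
All primes ≡ 3 (mod 4) appear to even exponent (or don't appear), so by the two-squares theorem n IS expressible as a sum of two squares.
Step 3: Build a representation. Group n = k² · m with k = 2 and m = 97 · 101 = 9797 (a product of primes ≡ 1 (mod 4)); a representation of m scales to one of n via (k·x)² + (k·y)² = k²(x² + y²). Each prime p ≡ 1 (mod 4) is itself a sum of two squares; find a² by testing p − a² for a perfect square:
  97: 97 − 1² = 96, 97 − 2² = 93, 97 − 3² = 88, 97 − 4² = 81 = 9² ⇒ 97 = 4² + 9².
  101: 101 − 1² = 100 = 10² ⇒ 101 = 1² + 10².
  Combine using the Brahmagupta–Fibonacci identity (a² + b²)(c² + d²) = (ac − bd)² + (ad + bc)² = (ac + bd)² + (ad − bc)²:
  97 · 101 = 9797: from (4² + 9²)(1² + 10²), take (4·1 − 9·10, 4·10 + 9·1) = (4 − 90, 40 + 9) = (-86, 49); dropping signs (only squares matter) gives (86, 49); check 86² + 49² = 7396 + 2401 = 9797 ✓.
  Scale by k = 2: (2·86, 2·49) = (172, 98).
Step 4: Order so x ≤ y and verify: 98² + 172² = 9604 + 29584 = 39188 = n. ✓

n = 39188 = 98² + 172² (one valid representation with x ≤ y).


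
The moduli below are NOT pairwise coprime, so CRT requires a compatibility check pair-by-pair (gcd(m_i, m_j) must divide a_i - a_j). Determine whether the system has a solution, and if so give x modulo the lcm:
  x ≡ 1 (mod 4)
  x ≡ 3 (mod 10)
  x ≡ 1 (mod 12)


Moduli 4, 10, 12 are not pairwise coprime, so CRT works modulo lcm(m_i) when all pairwise compatibility conditions hold.
Pairwise compatibility: gcd(m_i, m_j) must divide a_i - a_j for every pair.
Merge one congruence at a time:
  Start: x ≡ 1 (mod 4).
  Combine with x ≡ 3 (mod 10): gcd(4, 10) = 2; 3 - 1 = 2, which IS divisible by 2, so compatible.
    Write x = 1 + 4·t and substitute into x ≡ 3 (mod 10): 4·t ≡ 3 − 1 = 2 (mod 10).
    Divide the congruence (and modulus) by g = 2: 2·t ≡ 1 (mod 5).
    The inverse of 2 mod 5 is 3 (since 2·3 = 6 = 1·5 + 1), so t ≡ 3·1 = 3 ≡ 3 (mod 5).
    Then x = 1 + 4·3 = 13, valid modulo lcm(4, 10) = 20: x ≡ 13 (mod 20).
  Combine with x ≡ 1 (mod 12): gcd(20, 12) = 4; 1 - 13 = -12, which IS divisible by 4, so compatible.
    Write x = 13 + 20·t and substitute into x ≡ 1 (mod 12): 20·t ≡ 1 − 13 = -12 (mod 12).
    Divide the congruence (and modulus) by g = 4: 5·t ≡ -3 (mod 3).
    Reduce coefficients mod 3: 2·t ≡ 0 (mod 3).
    The inverse of 2 mod 3 is 2 (since 2·2 = 4 = 1·3 + 1), so t ≡ 2·0 = 0 ≡ 0 (mod 3).
    Then x = 13 + 20·0 = 13, valid modulo lcm(20, 12) = 60: x ≡ 13 (mod 60).
Verify: 13 mod 4 = 1, 13 mod 10 = 3, 13 mod 12 = 1.

x ≡ 13 (mod 60).


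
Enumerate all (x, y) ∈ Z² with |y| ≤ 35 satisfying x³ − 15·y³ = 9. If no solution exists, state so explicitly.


The equation is x³ - 15y³ = 9. For fixed y, x³ = 15·y³ + 9, so a solution requires the RHS to be a perfect cube.
Strategy: iterate y from -35 to 35, compute RHS = 15·y³ + 9, and check whether it is a (positive or negative) perfect cube.
Check small values of y:
  y = 0: RHS = 9 is not a perfect cube.
  y = 1: RHS = 24 is not a perfect cube.
  y = -1: RHS = -6 is not a perfect cube.
  y = 2: RHS = 129 is not a perfect cube.
  y = -2: RHS = -111 is not a perfect cube.
  y = 3: RHS = 414 is not a perfect cube.
  y = -3: RHS = -396 is not a perfect cube.
Continuing the search up to |y| = 35 finds no solutions either.
No (x, y) in the scanned range satisfies the equation.

No integer solutions with |y| ≤ 35.


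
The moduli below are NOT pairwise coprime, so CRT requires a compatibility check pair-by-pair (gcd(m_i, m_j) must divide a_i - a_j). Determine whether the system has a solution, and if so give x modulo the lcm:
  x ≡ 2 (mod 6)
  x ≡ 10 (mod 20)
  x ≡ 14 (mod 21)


Moduli 6, 20, 21 are not pairwise coprime, so CRT works modulo lcm(m_i) when all pairwise compatibility conditions hold.
Pairwise compatibility: gcd(m_i, m_j) must divide a_i - a_j for every pair.
Merge one congruence at a time:
  Start: x ≡ 2 (mod 6).
  Combine with x ≡ 10 (mod 20): gcd(6, 20) = 2; 10 - 2 = 8, which IS divisible by 2, so compatible.
    Write x = 2 + 6·t and substitute into x ≡ 10 (mod 20): 6·t ≡ 10 − 2 = 8 (mod 20).
    Divide the congruence (and modulus) by g = 2: 3·t ≡ 4 (mod 10).
    The inverse of 3 mod 10 is 7 (since 3·7 = 21 = 2·10 + 1), so t ≡ 7·4 = 28 ≡ 8 (mod 10).
    Then x = 2 + 6·8 = 50, valid modulo lcm(6, 20) = 60: x ≡ 50 (mod 60).
  Combine with x ≡ 14 (mod 21): gcd(60, 21) = 3; 14 - 50 = -36, which IS divisible by 3, so compatible.
    Write x = 50 + 60·t and substitute into x ≡ 14 (mod 21): 60·t ≡ 14 − 50 = -36 (mod 21).
    Divide the congruence (and modulus) by g = 3: 20·t ≡ -12 (mod 7).
    Reduce coefficients mod 7: 6·t ≡ 2 (mod 7).
    The inverse of 6 mod 7 is 6 (since 6·6 = 36 = 5·7 + 1), so t ≡ 6·2 = 12 ≡ 5 (mod 7).
    Then x = 50 + 60·5 = 350, valid modulo lcm(60, 21) = 420: x ≡ 350 (mod 420).
Verify: 350 mod 6 = 2, 350 mod 20 = 10, 350 mod 21 = 14.

x ≡ 350 (mod 420).


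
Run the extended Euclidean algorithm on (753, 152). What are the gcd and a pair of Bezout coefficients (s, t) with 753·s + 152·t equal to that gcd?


Euclidean algorithm on (753, 152) — divide until remainder is 0:
  753 = 4 · 152 + 145
  152 = 1 · 145 + 7
  145 = 20 · 7 + 5
  7 = 1 · 5 + 2
  5 = 2 · 2 + 1
  2 = 2 · 1 + 0
gcd(753, 152) = 1.
Track Bezout coefficients alongside the remainders: start with r₀ = 753 = a·1 + b·0 (s = 1, t = 0) and r₁ = 152 = a·0 + b·1 (s = 0, t = 1); each new remainder r_{k+1} = r_{k-1} − q_k·r_k inherits s_{k+1} = s_{k-1} − q_k·s_k, t_{k+1} = t_{k-1} − q_k·t_k, so r_k = a·s_k + b·t_k at every step:
  q = 4: r = 145, s = 1 − 4·0 = 1, t = 0 − 4·1 = -4  (check: 753·1 + 152·(-4) = 145)
  q = 1: r = 7, s = 0 − 1·1 = -1, t = 1 − 1·(-4) = 5  (check: 753·(-1) + 152·5 = 7)
  q = 20: r = 5, s = 1 − 20·(-1) = 21, t = -4 − 20·5 = -104  (check: 753·21 + 152·(-104) = 5)
  q = 1: r = 2, s = -1 − 1·21 = -22, t = 5 − 1·(-104) = 109  (check: 753·(-22) + 152·109 = 2)
  q = 2: r = 1, s = 21 − 2·(-22) = 65, t = -104 − 2·109 = -322  (check: 753·65 + 152·(-322) = 1)
The row with r = 1 (the gcd) gives the Bezout coefficients s = 65, t = -322.
Result: 753 · (65) + 152 · (-322) = 1.

gcd(753, 152) = 1; s = 65, t = -322 (check: 753·65 + 152·(-322) = 1).


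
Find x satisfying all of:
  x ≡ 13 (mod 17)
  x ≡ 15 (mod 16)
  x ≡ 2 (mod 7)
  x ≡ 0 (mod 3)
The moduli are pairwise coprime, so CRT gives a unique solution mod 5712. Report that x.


Product of moduli M = 17 · 16 · 7 · 3 = 5712.
Merge one congruence at a time:
  Start: x ≡ 13 (mod 17).
  Combine with x ≡ 15 (mod 16); new modulus lcm = 272.
    Write x = 13 + 17·t and substitute into x ≡ 15 (mod 16): 17·t ≡ 15 − 13 = 2 (mod 16).
    Reduce coefficients mod 16: 1·t ≡ 2 (mod 16).
    So t ≡ 2 (mod 16).
    Then x = 13 + 17·2 = 47, valid modulo lcm(17, 16) = 272: x ≡ 47 (mod 272).
  Combine with x ≡ 2 (mod 7); new modulus lcm = 1904.
    Write x = 47 + 272·t and substitute into x ≡ 2 (mod 7): 272·t ≡ 2 − 47 = -45 (mod 7).
    Reduce coefficients mod 7: 6·t ≡ 4 (mod 7).
    The inverse of 6 mod 7 is 6 (since 6·6 = 36 = 5·7 + 1), so t ≡ 6·4 = 24 ≡ 3 (mod 7).
    Then x = 47 + 272·3 = 863, valid modulo lcm(272, 7) = 1904: x ≡ 863 (mod 1904).
  Combine with x ≡ 0 (mod 3); new modulus lcm = 5712.
    Write x = 863 + 1904·t and substitute into x ≡ 0 (mod 3): 1904·t ≡ 0 − 863 = -863 (mod 3).
    Reduce coefficients mod 3: 2·t ≡ 1 (mod 3).
    The inverse of 2 mod 3 is 2 (since 2·2 = 4 = 1·3 + 1), so t ≡ 2·1 = 2 ≡ 2 (mod 3).
    Then x = 863 + 1904·2 = 4671, valid modulo lcm(1904, 3) = 5712: x ≡ 4671 (mod 5712).
Verify against each original: 4671 mod 17 = 13, 4671 mod 16 = 15, 4671 mod 7 = 2, 4671 mod 3 = 0.

x ≡ 4671 (mod 5712).


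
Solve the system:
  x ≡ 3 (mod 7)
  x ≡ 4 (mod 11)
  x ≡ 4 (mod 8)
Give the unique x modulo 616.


Moduli 7, 11, 8 are pairwise coprime; by CRT there is a unique solution modulo M = 7 · 11 · 8 = 616.
Solve pairwise, accumulating the modulus:
  Start with x ≡ 3 (mod 7).
  Combine with x ≡ 4 (mod 11): since gcd(7, 11) = 1, we get a unique residue mod 77.
    Write x = 3 + 7·t and substitute into x ≡ 4 (mod 11): 7·t ≡ 4 − 3 = 1 (mod 11).
    The inverse of 7 mod 11 is 8 (since 7·8 = 56 = 5·11 + 1), so t ≡ 8·1 = 8 ≡ 8 (mod 11).
    Then x = 3 + 7·8 = 59, valid modulo lcm(7, 11) = 77: x ≡ 59 (mod 77).
  Combine with x ≡ 4 (mod 8): since gcd(77, 8) = 1, we get a unique residue mod 616.
    Write x = 59 + 77·t and substitute into x ≡ 4 (mod 8): 77·t ≡ 4 − 59 = -55 (mod 8).
    Reduce coefficients mod 8: 5·t ≡ 1 (mod 8).
    The inverse of 5 mod 8 is 5 (since 5·5 = 25 = 3·8 + 1), so t ≡ 5·1 = 5 ≡ 5 (mod 8).
    Then x = 59 + 77·5 = 444, valid modulo lcm(77, 8) = 616: x ≡ 444 (mod 616).
Verify: 444 mod 7 = 3 ✓, 444 mod 11 = 4 ✓, 444 mod 8 = 4 ✓.

x ≡ 444 (mod 616).


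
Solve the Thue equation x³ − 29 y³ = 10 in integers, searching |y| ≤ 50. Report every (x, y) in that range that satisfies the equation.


The equation is x³ - 29y³ = 10. For fixed y, x³ = 29·y³ + 10, so a solution requires the RHS to be a perfect cube.
Strategy: iterate y from -50 to 50, compute RHS = 29·y³ + 10, and check whether it is a (positive or negative) perfect cube.
Check small values of y:
  y = 0: RHS = 10 is not a perfect cube.
  y = 1: RHS = 39 is not a perfect cube.
  y = -1: RHS = -19 is not a perfect cube.
  y = 2: RHS = 242 is not a perfect cube.
  y = -2: RHS = -222 is not a perfect cube.
  y = 3: RHS = 793 is not a perfect cube.
  y = -3: RHS = -773 is not a perfect cube.
Continuing the search up to |y| = 50 finds no solutions either.
No (x, y) in the scanned range satisfies the equation.

No integer solutions with |y| ≤ 50.


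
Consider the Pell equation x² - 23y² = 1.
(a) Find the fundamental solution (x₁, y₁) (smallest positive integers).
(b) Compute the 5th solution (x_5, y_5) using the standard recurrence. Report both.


Step 1: Find the fundamental solution (x₁, y₁) of x² - 23y² = 1.
  Expand √23 as a continued fraction. a₀ = ⌊√23⌋ = 4; iterate m_{k+1} = d_k·a_k − m_k, d_{k+1} = (23 − m_{k+1}²)/d_k, a_{k+1} = ⌊(a₀ + m_{k+1})/d_{k+1}⌋ (starting m₀ = 0, d₀ = 1), with convergents p_k = a_k·p_{k-1} + p_{k-2}, q_k = a_k·q_{k-1} + q_{k-2} (p₋₁ = 1, q₋₁ = 0):
  k = 0: a₀ = 4; p₀/q₀ = 4/1; p₀² − 23·q₀² = 16 − 23 = -7.
  k = 1: m = 4, d = 7, a = ⌊(4 + 4)/7⌋ = 1; p/q = (1·4 + 1)/(1·1 + 0) = 5/1; p² − 23·q² = 25 − 23 = 2.
  k = 2: m = 3, d = 2, a = ⌊(4 + 3)/2⌋ = 3; p/q = (3·5 + 4)/(3·1 + 1) = 19/4; p² − 23·q² = 361 − 368 = -7.
  k = 3: m = 3, d = 7, a = ⌊(4 + 3)/7⌋ = 1; p/q = (1·19 + 5)/(1·4 + 1) = 24/5; p² − 23·q² = 576 − 575 = 1.
  The first convergent with p² − 23·q² = 1 gives the fundamental solution (x₁, y₁) = (24, 5).
Step 2: Apply the recurrence (x_{n+1}, y_{n+1}) = (x₁x_n + 23y₁y_n, x₁y_n + y₁x_n) repeatedly.
  From (x_1, y_1) = (24, 5): x_2 = 24·24 + 23·5·5 = 1151; y_2 = 24·5 + 5·24 = 240.
  From (x_2, y_2) = (1151, 240): x_3 = 24·1151 + 23·5·240 = 55224; y_3 = 24·240 + 5·1151 = 11515.
  From (x_3, y_3) = (55224, 11515): x_4 = 24·55224 + 23·5·11515 = 2649601; y_4 = 24·11515 + 5·55224 = 552480.
  From (x_4, y_4) = (2649601, 552480): x_5 = 24·2649601 + 23·5·552480 = 127125624; y_5 = 24·552480 + 5·2649601 = 26507525.
Step 3: Verify x_5² - 23·y_5² = 16160924277389376 - 16160924277389375 = 1 (should be 1). ✓

(x_1, y_1) = (24, 5); (x_5, y_5) = (127125624, 26507525).


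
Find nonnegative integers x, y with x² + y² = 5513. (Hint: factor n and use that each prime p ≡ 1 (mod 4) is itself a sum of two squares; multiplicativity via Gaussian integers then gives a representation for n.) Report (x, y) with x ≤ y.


Step 1: Factor n = 5513 = 37 · 149.
Step 2: Check the mod-4 condition on each prime factor: 37 ≡ 1 (mod 4), exponent 1; 149 ≡ 1 (mod 4), exponent 1.
All primes ≡ 3 (mod 4) appear to even exponent (or don't appear), so by the two-squares theorem n IS expressible as a sum of two squares.
Step 3: Build a representation. Here n = 37 · 149 is a product of primes ≡ 1 (mod 4). Each prime p ≡ 1 (mod 4) is itself a sum of two squares; find a² by testing p − a² for a perfect square:
  37: 37 − 1² = 36 = 6² ⇒ 37 = 1² + 6².
  149: 149 − 1² = 148, 149 − 2² = 145, 149 − 3² = 140, 149 − 4² = 133, 149 − 5² = 124, 149 − 6² = 113, 149 − 7² = 100 = 10² ⇒ 149 = 7² + 10².
  Combine using the Brahmagupta–Fibonacci identity (a² + b²)(c² + d²) = (ac − bd)² + (ad + bc)² = (ac + bd)² + (ad − bc)²:
  37 · 149 = 5513: from (1² + 6²)(7² + 10²), take (1·7 − 6·10, 1·10 + 6·7) = (7 − 60, 10 + 42) = (-53, 52); dropping signs (only squares matter) gives (53, 52); check 53² + 52² = 2809 + 2704 = 5513 ✓.
Step 4: Order so x ≤ y and verify: 52² + 53² = 2704 + 2809 = 5513 = n. ✓

n = 5513 = 52² + 53² (one valid representation with x ≤ y).


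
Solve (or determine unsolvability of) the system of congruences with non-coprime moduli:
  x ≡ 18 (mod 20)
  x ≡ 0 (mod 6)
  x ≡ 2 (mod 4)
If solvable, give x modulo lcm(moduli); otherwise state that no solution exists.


Moduli 20, 6, 4 are not pairwise coprime, so CRT works modulo lcm(m_i) when all pairwise compatibility conditions hold.
Pairwise compatibility: gcd(m_i, m_j) must divide a_i - a_j for every pair.
Merge one congruence at a time:
  Start: x ≡ 18 (mod 20).
  Combine with x ≡ 0 (mod 6): gcd(20, 6) = 2; 0 - 18 = -18, which IS divisible by 2, so compatible.
    Write x = 18 + 20·t and substitute into x ≡ 0 (mod 6): 20·t ≡ 0 − 18 = -18 (mod 6).
    Divide the congruence (and modulus) by g = 2: 10·t ≡ -9 (mod 3).
    Reduce coefficients mod 3: 1·t ≡ 0 (mod 3).
    So t ≡ 0 (mod 3).
    Then x = 18 + 20·0 = 18, valid modulo lcm(20, 6) = 60: x ≡ 18 (mod 60).
  Combine with x ≡ 2 (mod 4): gcd(60, 4) = 4; 2 - 18 = -16, which IS divisible by 4, so compatible.
    Write x = 18 + 60·t and substitute into x ≡ 2 (mod 4): 60·t ≡ 2 − 18 = -16 (mod 4).
    Divide the congruence (and modulus) by g = 4: 15·t ≡ -4 (mod 1).
    Modulo 1 every t works; take t = 0.
    Then x = 18 + 60·0 = 18, valid modulo lcm(60, 4) = 60: x ≡ 18 (mod 60).
Verify: 18 mod 20 = 18, 18 mod 6 = 0, 18 mod 4 = 2.

x ≡ 18 (mod 60).


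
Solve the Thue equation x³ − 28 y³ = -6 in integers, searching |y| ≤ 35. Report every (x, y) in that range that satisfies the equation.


The equation is x³ - 28y³ = -6. For fixed y, x³ = 28·y³ − 6, so a solution requires the RHS to be a perfect cube.
Strategy: iterate y from -35 to 35, compute RHS = 28·y³ − 6, and check whether it is a (positive or negative) perfect cube.
Check small values of y:
  y = 0: RHS = -6 is not a perfect cube.
  y = 1: RHS = 22 is not a perfect cube.
  y = -1: RHS = -34 is not a perfect cube.
  y = 2: RHS = 218 is not a perfect cube.
  y = -2: RHS = -230 is not a perfect cube.
  y = 3: RHS = 750 is not a perfect cube.
  y = -3: RHS = -762 is not a perfect cube.
Continuing the search up to |y| = 35 finds no solutions either.
No (x, y) in the scanned range satisfies the equation.

No integer solutions with |y| ≤ 35.


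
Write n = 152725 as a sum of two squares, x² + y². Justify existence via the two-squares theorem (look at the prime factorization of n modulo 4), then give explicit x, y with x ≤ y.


Step 1: Factor n = 152725 = 5^2 · 41 · 149.
Step 2: Check the mod-4 condition on each prime factor: 5 ≡ 1 (mod 4), exponent 2; 41 ≡ 1 (mod 4), exponent 1; 149 ≡ 1 (mod 4), exponent 1.
All primes ≡ 3 (mod 4) appear to even exponent (or don't appear), so by the two-squares theorem n IS expressible as a sum of two squares.
Step 3: Build a representation. Group n = k² · m with k = 5 and m = 41 · 149 = 6109 (a product of primes ≡ 1 (mod 4)); a representation of m scales to one of n via (k·x)² + (k·y)² = k²(x² + y²). Each prime p ≡ 1 (mod 4) is itself a sum of two squares; find a² by testing p − a² for a perfect square:
  41: 41 − 1² = 40, 41 − 2² = 37, 41 − 3² = 32, 41 − 4² = 25 = 5² ⇒ 41 = 4² + 5².
  149: 149 − 1² = 148, 149 − 2² = 145, 149 − 3² = 140, 149 − 4² = 133, 149 − 5² = 124, 149 − 6² = 113, 149 − 7² = 100 = 10² ⇒ 149 = 7² + 10².
  Combine using the Brahmagupta–Fibonacci identity (a² + b²)(c² + d²) = (ac − bd)² + (ad + bc)² = (ac + bd)² + (ad − bc)²:
  41 · 149 = 6109: from (4² + 5²)(7² + 10²), take (4·7 − 5·10, 4·10 + 5·7) = (28 − 50, 40 + 35) = (-22, 75); dropping signs (only squares matter) gives (22, 75); check 22² + 75² = 484 + 5625 = 6109 ✓.
  Scale by k = 5: (5·22, 5·75) = (110, 375).
Step 4: Order so x ≤ y and verify: 110² + 375² = 12100 + 140625 = 152725 = n. ✓

n = 152725 = 110² + 375² (one valid representation with x ≤ y).


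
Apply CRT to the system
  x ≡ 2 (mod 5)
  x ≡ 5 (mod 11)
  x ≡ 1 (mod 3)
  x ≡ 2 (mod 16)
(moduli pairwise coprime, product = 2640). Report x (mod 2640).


Product of moduli M = 5 · 11 · 3 · 16 = 2640.
Merge one congruence at a time:
  Start: x ≡ 2 (mod 5).
  Combine with x ≡ 5 (mod 11); new modulus lcm = 55.
    Write x = 2 + 5·t and substitute into x ≡ 5 (mod 11): 5·t ≡ 5 − 2 = 3 (mod 11).
    The inverse of 5 mod 11 is 9 (since 5·9 = 45 = 4·11 + 1), so t ≡ 9·3 = 27 ≡ 5 (mod 11).
    Then x = 2 + 5·5 = 27, valid modulo lcm(5, 11) = 55: x ≡ 27 (mod 55).
  Combine with x ≡ 1 (mod 3); new modulus lcm = 165.
    Write x = 27 + 55·t and substitute into x ≡ 1 (mod 3): 55·t ≡ 1 − 27 = -26 (mod 3).
    Reduce coefficients mod 3: 1·t ≡ 1 (mod 3).
    So t ≡ 1 (mod 3).
    Then x = 27 + 55·1 = 82, valid modulo lcm(55, 3) = 165: x ≡ 82 (mod 165).
  Combine with x ≡ 2 (mod 16); new modulus lcm = 2640.
    Write x = 82 + 165·t and substitute into x ≡ 2 (mod 16): 165·t ≡ 2 − 82 = -80 (mod 16).
    Reduce coefficients mod 16: 5·t ≡ 0 (mod 16).
    The inverse of 5 mod 16 is 13 (since 5·13 = 65 = 4·16 + 1), so t ≡ 13·0 = 0 ≡ 0 (mod 16).
    Then x = 82 + 165·0 = 82, valid modulo lcm(165, 16) = 2640: x ≡ 82 (mod 2640).
Verify against each original: 82 mod 5 = 2, 82 mod 11 = 5, 82 mod 3 = 1, 82 mod 16 = 2.

x ≡ 82 (mod 2640).


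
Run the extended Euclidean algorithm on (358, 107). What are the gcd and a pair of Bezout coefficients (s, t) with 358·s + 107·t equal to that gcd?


Euclidean algorithm on (358, 107) — divide until remainder is 0:
  358 = 3 · 107 + 37
  107 = 2 · 37 + 33
  37 = 1 · 33 + 4
  33 = 8 · 4 + 1
  4 = 4 · 1 + 0
gcd(358, 107) = 1.
Track Bezout coefficients alongside the remainders: start with r₀ = 358 = a·1 + b·0 (s = 1, t = 0) and r₁ = 107 = a·0 + b·1 (s = 0, t = 1); each new remainder r_{k+1} = r_{k-1} − q_k·r_k inherits s_{k+1} = s_{k-1} − q_k·s_k, t_{k+1} = t_{k-1} − q_k·t_k, so r_k = a·s_k + b·t_k at every step:
  q = 3: r = 37, s = 1 − 3·0 = 1, t = 0 − 3·1 = -3  (check: 358·1 + 107·(-3) = 37)
  q = 2: r = 33, s = 0 − 2·1 = -2, t = 1 − 2·(-3) = 7  (check: 358·(-2) + 107·7 = 33)
  q = 1: r = 4, s = 1 − 1·(-2) = 3, t = -3 − 1·7 = -10  (check: 358·3 + 107·(-10) = 4)
  q = 8: r = 1, s = -2 − 8·3 = -26, t = 7 − 8·(-10) = 87  (check: 358·(-26) + 107·87 = 1)
The row with r = 1 (the gcd) gives the Bezout coefficients s = -26, t = 87.
Result: 358 · (-26) + 107 · (87) = 1.

gcd(358, 107) = 1; s = -26, t = 87 (check: 358·(-26) + 107·87 = 1).


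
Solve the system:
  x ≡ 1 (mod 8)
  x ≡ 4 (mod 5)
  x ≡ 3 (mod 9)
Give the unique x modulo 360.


Moduli 8, 5, 9 are pairwise coprime; by CRT there is a unique solution modulo M = 8 · 5 · 9 = 360.
Solve pairwise, accumulating the modulus:
  Start with x ≡ 1 (mod 8).
  Combine with x ≡ 4 (mod 5): since gcd(8, 5) = 1, we get a unique residue mod 40.
    Write x = 1 + 8·t and substitute into x ≡ 4 (mod 5): 8·t ≡ 4 − 1 = 3 (mod 5).
    Reduce coefficients mod 5: 3·t ≡ 3 (mod 5).
    The inverse of 3 mod 5 is 2 (since 3·2 = 6 = 1·5 + 1), so t ≡ 2·3 = 6 ≡ 1 (mod 5).
    Then x = 1 + 8·1 = 9, valid modulo lcm(8, 5) = 40: x ≡ 9 (mod 40).
  Combine with x ≡ 3 (mod 9): since gcd(40, 9) = 1, we get a unique residue mod 360.
    Write x = 9 + 40·t and substitute into x ≡ 3 (mod 9): 40·t ≡ 3 − 9 = -6 (mod 9).
    Reduce coefficients mod 9: 4·t ≡ 3 (mod 9).
    The inverse of 4 mod 9 is 7 (since 4·7 = 28 = 3·9 + 1), so t ≡ 7·3 = 21 ≡ 3 (mod 9).
    Then x = 9 + 40·3 = 129, valid modulo lcm(40, 9) = 360: x ≡ 129 (mod 360).
Verify: 129 mod 8 = 1 ✓, 129 mod 5 = 4 ✓, 129 mod 9 = 3 ✓.

x ≡ 129 (mod 360).


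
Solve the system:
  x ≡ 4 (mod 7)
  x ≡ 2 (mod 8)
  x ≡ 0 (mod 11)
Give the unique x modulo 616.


Moduli 7, 8, 11 are pairwise coprime; by CRT there is a unique solution modulo M = 7 · 8 · 11 = 616.
Solve pairwise, accumulating the modulus:
  Start with x ≡ 4 (mod 7).
  Combine with x ≡ 2 (mod 8): since gcd(7, 8) = 1, we get a unique residue mod 56.
    Write x = 4 + 7·t and substitute into x ≡ 2 (mod 8): 7·t ≡ 2 − 4 = -2 (mod 8).
    Reduce coefficients mod 8: 7·t ≡ 6 (mod 8).
    The inverse of 7 mod 8 is 7 (since 7·7 = 49 = 6·8 + 1), so t ≡ 7·6 = 42 ≡ 2 (mod 8).
    Then x = 4 + 7·2 = 18, valid modulo lcm(7, 8) = 56: x ≡ 18 (mod 56).
  Combine with x ≡ 0 (mod 11): since gcd(56, 11) = 1, we get a unique residue mod 616.
    Write x = 18 + 56·t and substitute into x ≡ 0 (mod 11): 56·t ≡ 0 − 18 = -18 (mod 11).
    Reduce coefficients mod 11: 1·t ≡ 4 (mod 11).
    So t ≡ 4 (mod 11).
    Then x = 18 + 56·4 = 242, valid modulo lcm(56, 11) = 616: x ≡ 242 (mod 616).
Verify: 242 mod 7 = 4 ✓, 242 mod 8 = 2 ✓, 242 mod 11 = 0 ✓.

x ≡ 242 (mod 616).


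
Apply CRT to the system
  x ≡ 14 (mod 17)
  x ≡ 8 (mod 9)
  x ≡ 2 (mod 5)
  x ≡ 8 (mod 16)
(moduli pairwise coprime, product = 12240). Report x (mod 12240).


Product of moduli M = 17 · 9 · 5 · 16 = 12240.
Merge one congruence at a time:
  Start: x ≡ 14 (mod 17).
  Combine with x ≡ 8 (mod 9); new modulus lcm = 153.
    Write x = 14 + 17·t and substitute into x ≡ 8 (mod 9): 17·t ≡ 8 − 14 = -6 (mod 9).
    Reduce coefficients mod 9: 8·t ≡ 3 (mod 9).
    The inverse of 8 mod 9 is 8 (since 8·8 = 64 = 7·9 + 1), so t ≡ 8·3 = 24 ≡ 6 (mod 9).
    Then x = 14 + 17·6 = 116, valid modulo lcm(17, 9) = 153: x ≡ 116 (mod 153).
  Combine with x ≡ 2 (mod 5); new modulus lcm = 765.
    Write x = 116 + 153·t and substitute into x ≡ 2 (mod 5): 153·t ≡ 2 − 116 = -114 (mod 5).
    Reduce coefficients mod 5: 3·t ≡ 1 (mod 5).
    The inverse of 3 mod 5 is 2 (since 3·2 = 6 = 1·5 + 1), so t ≡ 2·1 = 2 ≡ 2 (mod 5).
    Then x = 116 + 153·2 = 422, valid modulo lcm(153, 5) = 765: x ≡ 422 (mod 765).
  Combine with x ≡ 8 (mod 16); new modulus lcm = 12240.
    Write x = 422 + 765·t and substitute into x ≡ 8 (mod 16): 765·t ≡ 8 − 422 = -414 (mod 16).
    Reduce coefficients mod 16: 13·t ≡ 2 (mod 16).
    The inverse of 13 mod 16 is 5 (since 13·5 = 65 = 4·16 + 1), so t ≡ 5·2 = 10 ≡ 10 (mod 16).
    Then x = 422 + 765·10 = 8072, valid modulo lcm(765, 16) = 12240: x ≡ 8072 (mod 12240).
Verify against each original: 8072 mod 17 = 14, 8072 mod 9 = 8, 8072 mod 5 = 2, 8072 mod 16 = 8.

x ≡ 8072 (mod 12240).


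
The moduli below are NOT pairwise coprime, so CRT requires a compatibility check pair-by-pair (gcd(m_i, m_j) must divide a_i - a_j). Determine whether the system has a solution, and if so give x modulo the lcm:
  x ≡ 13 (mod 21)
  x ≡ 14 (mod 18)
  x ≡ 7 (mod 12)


Moduli 21, 18, 12 are not pairwise coprime, so CRT works modulo lcm(m_i) when all pairwise compatibility conditions hold.
Pairwise compatibility: gcd(m_i, m_j) must divide a_i - a_j for every pair.
Merge one congruence at a time:
  Start: x ≡ 13 (mod 21).
  Combine with x ≡ 14 (mod 18): gcd(21, 18) = 3, and 14 - 13 = 1 is NOT divisible by 3.
    ⇒ system is inconsistent (no integer solution).

No solution (the system is inconsistent).


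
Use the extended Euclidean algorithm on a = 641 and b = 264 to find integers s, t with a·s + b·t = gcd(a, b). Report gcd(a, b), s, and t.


Euclidean algorithm on (641, 264) — divide until remainder is 0:
  641 = 2 · 264 + 113
  264 = 2 · 113 + 38
  113 = 2 · 38 + 37
  38 = 1 · 37 + 1
  37 = 37 · 1 + 0
gcd(641, 264) = 1.
Track Bezout coefficients alongside the remainders: start with r₀ = 641 = a·1 + b·0 (s = 1, t = 0) and r₁ = 264 = a·0 + b·1 (s = 0, t = 1); each new remainder r_{k+1} = r_{k-1} − q_k·r_k inherits s_{k+1} = s_{k-1} − q_k·s_k, t_{k+1} = t_{k-1} − q_k·t_k, so r_k = a·s_k + b·t_k at every step:
  q = 2: r = 113, s = 1 − 2·0 = 1, t = 0 − 2·1 = -2  (check: 641·1 + 264·(-2) = 113)
  q = 2: r = 38, s = 0 − 2·1 = -2, t = 1 − 2·(-2) = 5  (check: 641·(-2) + 264·5 = 38)
  q = 2: r = 37, s = 1 − 2·(-2) = 5, t = -2 − 2·5 = -12  (check: 641·5 + 264·(-12) = 37)
  q = 1: r = 1, s = -2 − 1·5 = -7, t = 5 − 1·(-12) = 17  (check: 641·(-7) + 264·17 = 1)
The row with r = 1 (the gcd) gives the Bezout coefficients s = -7, t = 17.
Result: 641 · (-7) + 264 · (17) = 1.

gcd(641, 264) = 1; s = -7, t = 17 (check: 641·(-7) + 264·17 = 1).


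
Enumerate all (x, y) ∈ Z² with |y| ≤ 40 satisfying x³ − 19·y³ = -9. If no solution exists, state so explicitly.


The equation is x³ - 19y³ = -9. For fixed y, x³ = 19·y³ − 9, so a solution requires the RHS to be a perfect cube.
Strategy: iterate y from -40 to 40, compute RHS = 19·y³ − 9, and check whether it is a (positive or negative) perfect cube.
Check small values of y:
  y = 0: RHS = -9 is not a perfect cube.
  y = 1: RHS = 10 is not a perfect cube.
  y = -1: RHS = -28 is not a perfect cube.
  y = 2: RHS = 143 is not a perfect cube.
  y = -2: RHS = -161 is not a perfect cube.
  y = 3: RHS = 504 is not a perfect cube.
  y = -3: RHS = -522 is not a perfect cube.
Continuing the search up to |y| = 40 finds no solutions either.
No (x, y) in the scanned range satisfies the equation.

No integer solutions with |y| ≤ 40.


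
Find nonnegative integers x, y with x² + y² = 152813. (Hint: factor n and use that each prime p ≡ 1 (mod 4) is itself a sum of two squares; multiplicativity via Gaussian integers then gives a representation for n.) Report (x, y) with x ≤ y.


Step 1: Factor n = 152813 = 17 · 89 · 101.
Step 2: Check the mod-4 condition on each prime factor: 17 ≡ 1 (mod 4), exponent 1; 89 ≡ 1 (mod 4), exponent 1; 101 ≡ 1 (mod 4), exponent 1.
All primes ≡ 3 (mod 4) appear to even exponent (or don't appear), so by the two-squares theorem n IS expressible as a sum of two squares.
Step 3: Build a representation. Here n = 17 · 89 · 101 is a product of primes ≡ 1 (mod 4). Each prime p ≡ 1 (mod 4) is itself a sum of two squares; find a² by testing p − a² for a perfect square:
  17: 17 − 1² = 16 = 4² ⇒ 17 = 1² + 4².
  89: 89 − 1² = 88, 89 − 2² = 85, 89 − 3² = 80, 89 − 4² = 73, 89 − 5² = 64 = 8² ⇒ 89 = 5² + 8².
  101: 101 − 1² = 100 = 10² ⇒ 101 = 1² + 10².
  Combine using the Brahmagupta–Fibonacci identity (a² + b²)(c² + d²) = (ac − bd)² + (ad + bc)² = (ac + bd)² + (ad − bc)²:
  17 · 89 = 1513: from (1² + 4²)(5² + 8²), take (1·5 − 4·8, 1·8 + 4·5) = (5 − 32, 8 + 20) = (-27, 28); dropping signs (only squares matter) gives (27, 28); check 27² + 28² = 729 + 784 = 1513 ✓.
  1513 · 101 = 152813: from (27² + 28²)(1² + 10²), take (27·1 − 28·10, 27·10 + 28·1) = (27 − 280, 270 + 28) = (-253, 298); dropping signs (only squares matter) gives (253, 298); check 253² + 298² = 64009 + 88804 = 152813 ✓.
Step 4: Order so x ≤ y and verify: 253² + 298² = 64009 + 88804 = 152813 = n. ✓

n = 152813 = 253² + 298² (one valid representation with x ≤ y).


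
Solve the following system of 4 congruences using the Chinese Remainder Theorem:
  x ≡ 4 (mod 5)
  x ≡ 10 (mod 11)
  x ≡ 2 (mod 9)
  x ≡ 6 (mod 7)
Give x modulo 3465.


Product of moduli M = 5 · 11 · 9 · 7 = 3465.
Merge one congruence at a time:
  Start: x ≡ 4 (mod 5).
  Combine with x ≡ 10 (mod 11); new modulus lcm = 55.
    Write x = 4 + 5·t and substitute into x ≡ 10 (mod 11): 5·t ≡ 10 − 4 = 6 (mod 11).
    The inverse of 5 mod 11 is 9 (since 5·9 = 45 = 4·11 + 1), so t ≡ 9·6 = 54 ≡ 10 (mod 11).
    Then x = 4 + 5·10 = 54, valid modulo lcm(5, 11) = 55: x ≡ 54 (mod 55).
  Combine with x ≡ 2 (mod 9); new modulus lcm = 495.
    Write x = 54 + 55·t and substitute into x ≡ 2 (mod 9): 55·t ≡ 2 − 54 = -52 (mod 9).
    Reduce coefficients mod 9: 1·t ≡ 2 (mod 9).
    So t ≡ 2 (mod 9).
    Then x = 54 + 55·2 = 164, valid modulo lcm(55, 9) = 495: x ≡ 164 (mod 495).
  Combine with x ≡ 6 (mod 7); new modulus lcm = 3465.
    Write x = 164 + 495·t and substitute into x ≡ 6 (mod 7): 495·t ≡ 6 − 164 = -158 (mod 7).
    Reduce coefficients mod 7: 5·t ≡ 3 (mod 7).
    The inverse of 5 mod 7 is 3 (since 5·3 = 15 = 2·7 + 1), so t ≡ 3·3 = 9 ≡ 2 (mod 7).
    Then x = 164 + 495·2 = 1154, valid modulo lcm(495, 7) = 3465: x ≡ 1154 (mod 3465).
Verify against each original: 1154 mod 5 = 4, 1154 mod 11 = 10, 1154 mod 9 = 2, 1154 mod 7 = 6.

x ≡ 1154 (mod 3465).


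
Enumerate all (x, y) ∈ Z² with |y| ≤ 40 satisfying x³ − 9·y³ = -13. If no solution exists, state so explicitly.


The equation is x³ - 9y³ = -13. For fixed y, x³ = 9·y³ − 13, so a solution requires the RHS to be a perfect cube.
Strategy: iterate y from -40 to 40, compute RHS = 9·y³ − 13, and check whether it is a (positive or negative) perfect cube.
Check small values of y:
  y = 0: RHS = -13 is not a perfect cube.
  y = 1: RHS = -4 is not a perfect cube.
  y = -1: RHS = -22 is not a perfect cube.
  y = 2: RHS = 59 is not a perfect cube.
  y = -2: RHS = -85 is not a perfect cube.
  y = 3: RHS = 230 is not a perfect cube.
  y = -3: RHS = -256 is not a perfect cube.
Continuing the search up to |y| = 40 finds no solutions either.
No (x, y) in the scanned range satisfies the equation.

No integer solutions with |y| ≤ 40.


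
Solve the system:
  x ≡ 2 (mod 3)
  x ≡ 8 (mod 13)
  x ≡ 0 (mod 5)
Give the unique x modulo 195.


Moduli 3, 13, 5 are pairwise coprime; by CRT there is a unique solution modulo M = 3 · 13 · 5 = 195.
Solve pairwise, accumulating the modulus:
  Start with x ≡ 2 (mod 3).
  Combine with x ≡ 8 (mod 13): since gcd(3, 13) = 1, we get a unique residue mod 39.
    Write x = 2 + 3·t and substitute into x ≡ 8 (mod 13): 3·t ≡ 8 − 2 = 6 (mod 13).
    The inverse of 3 mod 13 is 9 (since 3·9 = 27 = 2·13 + 1), so t ≡ 9·6 = 54 ≡ 2 (mod 13).
    Then x = 2 + 3·2 = 8, valid modulo lcm(3, 13) = 39: x ≡ 8 (mod 39).
  Combine with x ≡ 0 (mod 5): since gcd(39, 5) = 1, we get a unique residue mod 195.
    Write x = 8 + 39·t and substitute into x ≡ 0 (mod 5): 39·t ≡ 0 − 8 = -8 (mod 5).
    Reduce coefficients mod 5: 4·t ≡ 2 (mod 5).
    The inverse of 4 mod 5 is 4 (since 4·4 = 16 = 3·5 + 1), so t ≡ 4·2 = 8 ≡ 3 (mod 5).
    Then x = 8 + 39·3 = 125, valid modulo lcm(39, 5) = 195: x ≡ 125 (mod 195).
Verify: 125 mod 3 = 2 ✓, 125 mod 13 = 8 ✓, 125 mod 5 = 0 ✓.

x ≡ 125 (mod 195).


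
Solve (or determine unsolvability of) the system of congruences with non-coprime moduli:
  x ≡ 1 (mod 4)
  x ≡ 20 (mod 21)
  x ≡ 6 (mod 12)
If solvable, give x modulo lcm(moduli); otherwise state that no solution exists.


Moduli 4, 21, 12 are not pairwise coprime, so CRT works modulo lcm(m_i) when all pairwise compatibility conditions hold.
Pairwise compatibility: gcd(m_i, m_j) must divide a_i - a_j for every pair.
Merge one congruence at a time:
  Start: x ≡ 1 (mod 4).
  Combine with x ≡ 20 (mod 21): gcd(4, 21) = 1; 20 - 1 = 19, which IS divisible by 1, so compatible.
    Write x = 1 + 4·t and substitute into x ≡ 20 (mod 21): 4·t ≡ 20 − 1 = 19 (mod 21).
    The inverse of 4 mod 21 is 16 (since 4·16 = 64 = 3·21 + 1), so t ≡ 16·19 = 304 ≡ 10 (mod 21).
    Then x = 1 + 4·10 = 41, valid modulo lcm(4, 21) = 84: x ≡ 41 (mod 84).
  Combine with x ≡ 6 (mod 12): gcd(84, 12) = 12, and 6 - 41 = -35 is NOT divisible by 12.
    ⇒ system is inconsistent (no integer solution).

No solution (the system is inconsistent).


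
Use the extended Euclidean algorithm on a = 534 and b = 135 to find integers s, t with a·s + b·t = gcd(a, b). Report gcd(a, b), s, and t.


Euclidean algorithm on (534, 135) — divide until remainder is 0:
  534 = 3 · 135 + 129
  135 = 1 · 129 + 6
  129 = 21 · 6 + 3
  6 = 2 · 3 + 0
gcd(534, 135) = 3.
Track Bezout coefficients alongside the remainders: start with r₀ = 534 = a·1 + b·0 (s = 1, t = 0) and r₁ = 135 = a·0 + b·1 (s = 0, t = 1); each new remainder r_{k+1} = r_{k-1} − q_k·r_k inherits s_{k+1} = s_{k-1} − q_k·s_k, t_{k+1} = t_{k-1} − q_k·t_k, so r_k = a·s_k + b·t_k at every step:
  q = 3: r = 129, s = 1 − 3·0 = 1, t = 0 − 3·1 = -3  (check: 534·1 + 135·(-3) = 129)
  q = 1: r = 6, s = 0 − 1·1 = -1, t = 1 − 1·(-3) = 4  (check: 534·(-1) + 135·4 = 6)
  q = 21: r = 3, s = 1 − 21·(-1) = 22, t = -3 − 21·4 = -87  (check: 534·22 + 135·(-87) = 3)
The row with r = 3 (the gcd) gives the Bezout coefficients s = 22, t = -87.
Result: 534 · (22) + 135 · (-87) = 3.

gcd(534, 135) = 3; s = 22, t = -87 (check: 534·22 + 135·(-87) = 3).
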